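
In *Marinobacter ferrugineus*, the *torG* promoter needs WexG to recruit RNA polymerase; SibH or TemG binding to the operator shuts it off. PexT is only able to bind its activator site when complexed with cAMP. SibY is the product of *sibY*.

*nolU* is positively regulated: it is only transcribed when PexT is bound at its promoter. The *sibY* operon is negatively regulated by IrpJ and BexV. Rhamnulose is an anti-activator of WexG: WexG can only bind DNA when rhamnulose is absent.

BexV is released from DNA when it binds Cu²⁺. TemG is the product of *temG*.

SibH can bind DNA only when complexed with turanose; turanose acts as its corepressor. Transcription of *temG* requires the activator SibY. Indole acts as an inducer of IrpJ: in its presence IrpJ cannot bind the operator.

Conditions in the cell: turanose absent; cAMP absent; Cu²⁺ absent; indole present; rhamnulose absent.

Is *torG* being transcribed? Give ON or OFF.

Turanose is absent, so SibH is inactive.
Rhamnulose is absent, so WexG is active.
Indole is present, so IrpJ is inactive.
Cu²⁺ is absent, so BexV is active.
With repressor BexV bound, *sibY* is not transcribed.
So SibY is not produced.
Required activator SibY is absent, so *temG* is not transcribed.
So TemG is not produced.
No repressor is bound and WexG is active, so *torG* is transcribed.

ON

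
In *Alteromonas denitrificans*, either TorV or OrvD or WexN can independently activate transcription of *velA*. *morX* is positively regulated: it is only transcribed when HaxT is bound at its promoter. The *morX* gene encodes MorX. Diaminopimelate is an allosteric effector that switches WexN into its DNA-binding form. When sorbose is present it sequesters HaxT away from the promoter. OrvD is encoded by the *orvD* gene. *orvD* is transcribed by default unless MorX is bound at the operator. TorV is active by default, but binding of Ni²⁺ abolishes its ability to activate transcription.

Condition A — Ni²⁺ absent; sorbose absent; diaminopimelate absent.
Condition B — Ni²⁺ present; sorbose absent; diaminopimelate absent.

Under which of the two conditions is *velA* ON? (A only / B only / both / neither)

A only

Condition A:
Ni²⁺ is absent, so TorV is active.
Sorbose is absent, so HaxT is active.
No repressor is bound and HaxT is active, so *morX* is transcribed.
So MorX is produced and active.
With repressor MorX bound, *orvD* is not transcribed.
So OrvD is not produced.
Diaminopimelate is absent, so WexN is inactive.
Activator TorV is present, so *velA* is transcribed.
→ *velA* is ON in A.
Condition B:
Ni²⁺ is present, so TorV is inactive.
Sorbose is absent, so HaxT is active.
No repressor is bound and HaxT is active, so *morX* is transcribed.
So MorX is produced and active.
With repressor MorX bound, *orvD* is not transcribed.
So OrvD is not produced.
Diaminopimelate is absent, so WexN is inactive.
No activator is available at the *velA* promoter, so *velA* is not transcribed.
→ *velA* is OFF in B.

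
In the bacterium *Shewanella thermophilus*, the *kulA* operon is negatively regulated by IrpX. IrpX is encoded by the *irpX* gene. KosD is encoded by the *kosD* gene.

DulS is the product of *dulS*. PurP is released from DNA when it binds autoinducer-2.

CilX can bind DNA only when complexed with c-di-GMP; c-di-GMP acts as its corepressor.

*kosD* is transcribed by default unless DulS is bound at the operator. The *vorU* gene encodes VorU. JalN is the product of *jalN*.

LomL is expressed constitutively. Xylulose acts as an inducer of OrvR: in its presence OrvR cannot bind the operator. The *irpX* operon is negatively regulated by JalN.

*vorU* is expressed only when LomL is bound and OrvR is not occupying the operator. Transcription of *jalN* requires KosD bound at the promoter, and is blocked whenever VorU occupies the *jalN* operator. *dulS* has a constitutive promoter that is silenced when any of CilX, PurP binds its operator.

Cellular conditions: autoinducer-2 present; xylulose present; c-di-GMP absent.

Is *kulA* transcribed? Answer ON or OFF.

OFF

c-di-GMP is absent, so CilX is inactive.
Autoinducer-2 is present, so PurP is inactive.
With no repressor bound, *dulS* is transcribed.
So DulS is produced and active.
With repressor DulS bound, *kosD* is not transcribed.
So KosD is not produced.
Xylulose is present, so OrvR is inactive.
LomL is produced constitutively and is active.
No repressor is bound and LomL is active, so *vorU* is transcribed.
So VorU is produced and active.
With repressor VorU bound, *jalN* is not transcribed.
So JalN is not produced.
With no repressor bound, *irpX* is transcribed.
So IrpX is produced and active.
With repressor IrpX bound, *kulA* is not transcribed.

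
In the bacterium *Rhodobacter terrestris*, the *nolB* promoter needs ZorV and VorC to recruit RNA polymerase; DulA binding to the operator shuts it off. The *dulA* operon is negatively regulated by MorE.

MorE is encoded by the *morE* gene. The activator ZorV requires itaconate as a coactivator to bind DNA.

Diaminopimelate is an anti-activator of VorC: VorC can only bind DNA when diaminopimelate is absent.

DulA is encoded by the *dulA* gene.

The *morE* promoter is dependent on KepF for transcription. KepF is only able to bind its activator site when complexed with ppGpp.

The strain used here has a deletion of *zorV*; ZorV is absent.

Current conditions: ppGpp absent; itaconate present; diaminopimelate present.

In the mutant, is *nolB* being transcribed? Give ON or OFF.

ZorV is non-functional in this strain, so it has no effect.
Diaminopimelate is present, so VorC is inactive.
ppGpp is absent, so KepF is inactive.
Required activator KepF is absent, so *morE* is not transcribed.
So MorE is not produced.
With no repressor bound, *dulA* is transcribed.
So DulA is produced and active.
With repressor DulA bound, *nolB* is not transcribed.

OFF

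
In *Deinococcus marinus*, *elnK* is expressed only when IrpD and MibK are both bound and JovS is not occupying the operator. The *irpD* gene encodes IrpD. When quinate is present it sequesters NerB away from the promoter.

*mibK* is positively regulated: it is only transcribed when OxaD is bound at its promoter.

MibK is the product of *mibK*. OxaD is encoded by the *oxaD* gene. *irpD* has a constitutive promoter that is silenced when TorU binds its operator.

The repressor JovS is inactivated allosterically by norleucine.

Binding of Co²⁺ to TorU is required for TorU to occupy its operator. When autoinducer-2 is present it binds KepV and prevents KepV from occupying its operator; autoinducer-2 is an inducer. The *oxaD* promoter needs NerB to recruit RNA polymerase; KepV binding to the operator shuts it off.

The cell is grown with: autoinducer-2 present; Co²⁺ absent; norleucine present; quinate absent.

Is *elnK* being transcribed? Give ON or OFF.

ON

Norleucine is present, so JovS is inactive.
Co²⁺ is absent, so TorU is inactive.
With no repressor bound, *irpD* is transcribed.
So IrpD is produced and active.
Quinate is absent, so NerB is active.
Autoinducer-2 is present, so KepV is inactive.
No repressor is bound and NerB is active, so *oxaD* is transcribed.
So OxaD is produced and active.
No repressor is bound and OxaD is active, so *mibK* is transcribed.
So MibK is produced and active.
No repressor is bound and IrpD and MibK are active, so *elnK* is transcribed.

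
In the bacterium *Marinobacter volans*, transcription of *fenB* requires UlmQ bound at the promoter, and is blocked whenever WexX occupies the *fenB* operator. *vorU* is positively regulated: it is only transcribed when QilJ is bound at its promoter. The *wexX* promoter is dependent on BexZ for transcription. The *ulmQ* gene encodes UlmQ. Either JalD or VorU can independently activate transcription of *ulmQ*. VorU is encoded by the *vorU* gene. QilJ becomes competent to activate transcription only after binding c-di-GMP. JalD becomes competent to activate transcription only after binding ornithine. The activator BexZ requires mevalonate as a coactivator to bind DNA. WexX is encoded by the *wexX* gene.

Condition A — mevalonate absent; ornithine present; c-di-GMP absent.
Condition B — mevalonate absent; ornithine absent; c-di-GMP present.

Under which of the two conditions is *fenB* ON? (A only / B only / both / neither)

both

Condition A:
Mevalonate is absent, so BexZ is inactive.
Required activator BexZ is absent, so *wexX* is not transcribed.
So WexX is not produced.
Ornithine is present, so JalD is active.
c-di-GMP is absent, so QilJ is inactive.
Required activator QilJ is absent, so *vorU* is not transcribed.
So VorU is not produced.
Activator JalD is present, so *ulmQ* is transcribed.
So UlmQ is produced and active.
No repressor is bound and UlmQ is active, so *fenB* is transcribed.
→ *fenB* is ON in A.
Condition B:
Mevalonate is absent, so BexZ is inactive.
Required activator BexZ is absent, so *wexX* is not transcribed.
So WexX is not produced.
Ornithine is absent, so JalD is inactive.
c-di-GMP is present, so QilJ is active.
No repressor is bound and QilJ is active, so *vorU* is transcribed.
So VorU is produced and active.
Activator VorU is present, so *ulmQ* is transcribed.
So UlmQ is produced and active.
No repressor is bound and UlmQ is active, so *fenB* is transcribed.
→ *fenB* is ON in B.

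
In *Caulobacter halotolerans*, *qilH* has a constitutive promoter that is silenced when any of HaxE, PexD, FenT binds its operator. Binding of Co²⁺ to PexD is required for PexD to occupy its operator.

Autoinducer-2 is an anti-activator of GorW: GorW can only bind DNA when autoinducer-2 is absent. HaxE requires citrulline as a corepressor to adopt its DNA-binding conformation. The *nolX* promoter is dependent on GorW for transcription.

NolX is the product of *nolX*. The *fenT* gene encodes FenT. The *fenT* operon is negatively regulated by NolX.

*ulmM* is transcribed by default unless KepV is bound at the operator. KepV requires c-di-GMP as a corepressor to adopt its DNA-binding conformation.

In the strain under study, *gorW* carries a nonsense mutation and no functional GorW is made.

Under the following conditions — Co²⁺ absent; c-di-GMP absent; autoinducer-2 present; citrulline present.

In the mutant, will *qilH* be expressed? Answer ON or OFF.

Citrulline is present, so HaxE is active.
Co²⁺ is absent, so PexD is inactive.
GorW is non-functional in this strain, so it has no effect.
Required activator GorW is absent, so *nolX* is not transcribed.
So NolX is not produced.
With no repressor bound, *fenT* is transcribed.
So FenT is produced and active.
With repressor HaxE bound, *qilH* is not transcribed.

OFF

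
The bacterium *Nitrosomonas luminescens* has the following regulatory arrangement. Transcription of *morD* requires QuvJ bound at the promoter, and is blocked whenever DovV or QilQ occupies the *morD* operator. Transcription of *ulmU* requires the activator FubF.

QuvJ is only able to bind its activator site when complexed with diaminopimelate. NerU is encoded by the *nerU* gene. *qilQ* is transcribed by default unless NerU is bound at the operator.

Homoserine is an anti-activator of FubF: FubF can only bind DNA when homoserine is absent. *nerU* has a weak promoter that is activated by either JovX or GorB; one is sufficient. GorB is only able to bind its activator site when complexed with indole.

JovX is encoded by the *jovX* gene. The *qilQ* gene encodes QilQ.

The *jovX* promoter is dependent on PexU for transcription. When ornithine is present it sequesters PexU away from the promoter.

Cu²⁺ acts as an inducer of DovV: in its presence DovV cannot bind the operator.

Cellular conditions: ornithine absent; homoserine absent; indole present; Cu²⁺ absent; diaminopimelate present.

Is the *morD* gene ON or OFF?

OFF

Diaminopimelate is present, so QuvJ is active.
Cu²⁺ is absent, so DovV is active.
Ornithine is absent, so PexU is active.
No repressor is bound and PexU is active, so *jovX* is transcribed.
So JovX is produced and active.
Indole is present, so GorB is active.
Activator JovX is present, so *nerU* is transcribed.
So NerU is produced and active.
With repressor NerU bound, *qilQ* is not transcribed.
So QilQ is not produced.
With repressor DovV bound, *morD* is not transcribed.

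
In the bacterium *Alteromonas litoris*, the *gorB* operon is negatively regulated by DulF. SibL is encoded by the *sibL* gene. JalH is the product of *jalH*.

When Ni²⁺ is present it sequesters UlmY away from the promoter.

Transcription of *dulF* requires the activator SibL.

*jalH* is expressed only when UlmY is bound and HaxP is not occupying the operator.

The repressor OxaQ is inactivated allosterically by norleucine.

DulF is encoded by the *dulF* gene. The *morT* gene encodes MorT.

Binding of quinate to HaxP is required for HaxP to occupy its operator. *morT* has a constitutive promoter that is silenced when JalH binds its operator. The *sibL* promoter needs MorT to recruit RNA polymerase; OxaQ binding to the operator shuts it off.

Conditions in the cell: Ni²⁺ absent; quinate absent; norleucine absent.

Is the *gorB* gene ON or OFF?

Ni²⁺ is absent, so UlmY is active.
Quinate is absent, so HaxP is inactive.
No repressor is bound and UlmY is active, so *jalH* is transcribed.
So JalH is produced and active.
With repressor JalH bound, *morT* is not transcribed.
So MorT is not produced.
Norleucine is absent, so OxaQ is active.
With repressor OxaQ bound, *sibL* is not transcribed.
So SibL is not produced.
Required activator SibL is absent, so *dulF* is not transcribed.
So DulF is not produced.
With no repressor bound, *gorB* is transcribed.

ON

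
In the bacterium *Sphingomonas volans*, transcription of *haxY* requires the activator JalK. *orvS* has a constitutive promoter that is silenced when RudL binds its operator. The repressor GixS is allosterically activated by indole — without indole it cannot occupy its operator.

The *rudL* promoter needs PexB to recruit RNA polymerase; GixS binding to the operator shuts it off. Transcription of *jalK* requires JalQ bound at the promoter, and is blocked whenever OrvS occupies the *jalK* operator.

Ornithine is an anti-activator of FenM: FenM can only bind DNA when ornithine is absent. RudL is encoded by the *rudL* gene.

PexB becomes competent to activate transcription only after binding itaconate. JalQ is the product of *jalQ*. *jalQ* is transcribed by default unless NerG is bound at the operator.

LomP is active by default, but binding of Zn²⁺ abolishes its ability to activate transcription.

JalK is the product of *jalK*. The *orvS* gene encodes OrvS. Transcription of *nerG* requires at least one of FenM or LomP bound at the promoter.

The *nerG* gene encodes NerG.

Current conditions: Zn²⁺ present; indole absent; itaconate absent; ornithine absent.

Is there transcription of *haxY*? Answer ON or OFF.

OFF

Ornithine is absent, so FenM is active.
Zn²⁺ is present, so LomP is inactive.
Activator FenM is present, so *nerG* is transcribed.
So NerG is produced and active.
With repressor NerG bound, *jalQ* is not transcribed.
So JalQ is not produced.
Indole is absent, so GixS is inactive.
Itaconate is absent, so PexB is inactive.
Required activator PexB is absent, so *rudL* is not transcribed.
So RudL is not produced.
With no repressor bound, *orvS* is transcribed.
So OrvS is produced and active.
With repressor OrvS bound, *jalK* is not transcribed.
So JalK is not produced.
Required activator JalK is absent, so *haxY* is not transcribed.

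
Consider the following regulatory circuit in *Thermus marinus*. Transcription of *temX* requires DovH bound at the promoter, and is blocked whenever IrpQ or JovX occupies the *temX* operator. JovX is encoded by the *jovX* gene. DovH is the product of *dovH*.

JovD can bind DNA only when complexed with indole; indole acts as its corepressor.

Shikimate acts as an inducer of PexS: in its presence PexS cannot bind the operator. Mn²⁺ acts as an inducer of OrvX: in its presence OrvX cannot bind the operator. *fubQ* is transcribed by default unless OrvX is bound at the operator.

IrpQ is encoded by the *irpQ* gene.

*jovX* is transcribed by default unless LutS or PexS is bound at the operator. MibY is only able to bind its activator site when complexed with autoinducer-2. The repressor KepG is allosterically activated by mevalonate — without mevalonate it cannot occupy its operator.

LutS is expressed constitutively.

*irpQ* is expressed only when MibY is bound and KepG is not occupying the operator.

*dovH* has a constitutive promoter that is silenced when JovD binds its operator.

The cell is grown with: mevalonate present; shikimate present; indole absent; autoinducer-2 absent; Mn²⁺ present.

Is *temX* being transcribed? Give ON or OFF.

ON

Indole is absent, so JovD is inactive.
With no repressor bound, *dovH* is transcribed.
So DovH is produced and active.
Autoinducer-2 is absent, so MibY is inactive.
Mevalonate is present, so KepG is active.
With repressor KepG bound, *irpQ* is not transcribed.
So IrpQ is not produced.
LutS is produced constitutively and is active.
Shikimate is present, so PexS is inactive.
With repressor LutS bound, *jovX* is not transcribed.
So JovX is not produced.
No repressor is bound and DovH is active, so *temX* is transcribed.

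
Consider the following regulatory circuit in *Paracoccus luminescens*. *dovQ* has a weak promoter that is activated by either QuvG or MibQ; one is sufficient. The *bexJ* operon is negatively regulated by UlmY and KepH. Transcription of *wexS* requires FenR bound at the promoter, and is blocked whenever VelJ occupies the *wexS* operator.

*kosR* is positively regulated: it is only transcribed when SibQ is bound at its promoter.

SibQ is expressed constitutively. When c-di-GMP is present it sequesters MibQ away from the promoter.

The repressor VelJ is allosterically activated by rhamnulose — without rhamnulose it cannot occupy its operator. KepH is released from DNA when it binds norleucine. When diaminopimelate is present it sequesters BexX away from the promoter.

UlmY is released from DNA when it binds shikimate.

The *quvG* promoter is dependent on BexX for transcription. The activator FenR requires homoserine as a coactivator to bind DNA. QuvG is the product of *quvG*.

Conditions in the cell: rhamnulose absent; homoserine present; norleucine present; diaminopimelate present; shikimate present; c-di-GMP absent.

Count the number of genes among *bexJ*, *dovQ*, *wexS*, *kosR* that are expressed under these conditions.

4

Shikimate is present, so UlmY is inactive.
Norleucine is present, so KepH is inactive.
With no repressor bound, *bexJ* is transcribed.
→ *bexJ* is ON.
Diaminopimelate is present, so BexX is inactive.
Required activator BexX is absent, so *quvG* is not transcribed.
So QuvG is not produced.
c-di-GMP is absent, so MibQ is active.
Activator MibQ is present, so *dovQ* is transcribed.
→ *dovQ* is ON.
Rhamnulose is absent, so VelJ is inactive.
Homoserine is present, so FenR is active.
No repressor is bound and FenR is active, so *wexS* is transcribed.
→ *wexS* is ON.
SibQ is produced constitutively and is active.
No repressor is bound and SibQ is active, so *kosR* is transcribed.
→ *kosR* is ON.
4 of the 4 genes are transcribed.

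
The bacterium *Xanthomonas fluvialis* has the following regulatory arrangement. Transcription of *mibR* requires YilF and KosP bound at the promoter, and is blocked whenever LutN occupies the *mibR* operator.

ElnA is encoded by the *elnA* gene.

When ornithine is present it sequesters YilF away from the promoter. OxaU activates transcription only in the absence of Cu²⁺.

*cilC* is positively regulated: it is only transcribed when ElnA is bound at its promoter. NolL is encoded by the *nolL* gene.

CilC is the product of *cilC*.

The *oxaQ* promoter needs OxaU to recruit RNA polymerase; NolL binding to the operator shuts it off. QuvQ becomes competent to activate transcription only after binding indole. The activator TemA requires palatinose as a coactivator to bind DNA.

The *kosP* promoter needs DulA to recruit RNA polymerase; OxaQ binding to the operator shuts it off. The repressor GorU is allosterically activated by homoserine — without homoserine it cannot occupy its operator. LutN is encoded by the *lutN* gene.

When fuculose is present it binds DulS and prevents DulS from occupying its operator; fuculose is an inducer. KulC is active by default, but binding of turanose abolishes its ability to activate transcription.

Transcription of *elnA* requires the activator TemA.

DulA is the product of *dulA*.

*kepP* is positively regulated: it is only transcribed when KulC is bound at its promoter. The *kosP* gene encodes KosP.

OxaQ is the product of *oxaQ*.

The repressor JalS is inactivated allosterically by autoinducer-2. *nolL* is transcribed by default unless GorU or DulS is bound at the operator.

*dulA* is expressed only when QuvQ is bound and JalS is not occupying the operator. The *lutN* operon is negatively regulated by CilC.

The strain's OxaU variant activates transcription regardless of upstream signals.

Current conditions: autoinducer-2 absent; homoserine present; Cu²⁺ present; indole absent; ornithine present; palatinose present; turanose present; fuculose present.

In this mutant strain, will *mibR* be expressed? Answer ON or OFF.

OFF

Palatinose is present, so TemA is active.
No repressor is bound and TemA is active, so *elnA* is transcribed.
So ElnA is produced and active.
No repressor is bound and ElnA is active, so *cilC* is transcribed.
So CilC is produced and active.
With repressor CilC bound, *lutN* is not transcribed.
So LutN is not produced.
Ornithine is present, so YilF is inactive.
Homoserine is present, so GorU is active.
Fuculose is present, so DulS is inactive.
With repressor GorU bound, *nolL* is not transcribed.
So NolL is not produced.
OxaU is constitutively active in this strain.
No repressor is bound and OxaU is active, so *oxaQ* is transcribed.
So OxaQ is produced and active.
Autoinducer-2 is absent, so JalS is active.
Indole is absent, so QuvQ is inactive.
With repressor JalS bound, *dulA* is not transcribed.
So DulA is not produced.
With repressor OxaQ bound, *kosP* is not transcribed.
So KosP is not produced.
Required activator YilF is absent, so *mibR* is not transcribed.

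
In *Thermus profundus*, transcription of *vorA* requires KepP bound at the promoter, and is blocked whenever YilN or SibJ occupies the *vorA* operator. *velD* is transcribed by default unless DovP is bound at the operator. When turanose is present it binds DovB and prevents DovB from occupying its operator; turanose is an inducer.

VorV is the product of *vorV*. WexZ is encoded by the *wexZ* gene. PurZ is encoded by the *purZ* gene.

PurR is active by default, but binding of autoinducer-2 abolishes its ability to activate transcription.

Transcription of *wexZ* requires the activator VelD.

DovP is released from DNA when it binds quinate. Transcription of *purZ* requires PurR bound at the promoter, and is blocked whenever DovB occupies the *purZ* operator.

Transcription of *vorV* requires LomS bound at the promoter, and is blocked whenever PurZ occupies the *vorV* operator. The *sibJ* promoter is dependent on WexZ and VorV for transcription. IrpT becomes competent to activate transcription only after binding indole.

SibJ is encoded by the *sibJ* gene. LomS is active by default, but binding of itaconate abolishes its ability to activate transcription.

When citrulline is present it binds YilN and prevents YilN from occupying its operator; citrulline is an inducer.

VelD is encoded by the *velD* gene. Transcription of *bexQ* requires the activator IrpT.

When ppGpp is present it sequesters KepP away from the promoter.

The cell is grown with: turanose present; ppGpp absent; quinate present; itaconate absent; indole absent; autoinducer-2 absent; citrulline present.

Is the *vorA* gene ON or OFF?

Citrulline is present, so YilN is inactive.
Quinate is present, so DovP is inactive.
With no repressor bound, *velD* is transcribed.
So VelD is produced and active.
No repressor is bound and VelD is active, so *wexZ* is transcribed.
So WexZ is produced and active.
Itaconate is absent, so LomS is active.
Autoinducer-2 is absent, so PurR is active.
Turanose is present, so DovB is inactive.
No repressor is bound and PurR is active, so *purZ* is transcribed.
So PurZ is produced and active.
With repressor PurZ bound, *vorV* is not transcribed.
So VorV is not produced.
Required activator VorV is absent, so *sibJ* is not transcribed.
So SibJ is not produced.
ppGpp is absent, so KepP is active.
No repressor is bound and KepP is active, so *vorA* is transcribed.

ON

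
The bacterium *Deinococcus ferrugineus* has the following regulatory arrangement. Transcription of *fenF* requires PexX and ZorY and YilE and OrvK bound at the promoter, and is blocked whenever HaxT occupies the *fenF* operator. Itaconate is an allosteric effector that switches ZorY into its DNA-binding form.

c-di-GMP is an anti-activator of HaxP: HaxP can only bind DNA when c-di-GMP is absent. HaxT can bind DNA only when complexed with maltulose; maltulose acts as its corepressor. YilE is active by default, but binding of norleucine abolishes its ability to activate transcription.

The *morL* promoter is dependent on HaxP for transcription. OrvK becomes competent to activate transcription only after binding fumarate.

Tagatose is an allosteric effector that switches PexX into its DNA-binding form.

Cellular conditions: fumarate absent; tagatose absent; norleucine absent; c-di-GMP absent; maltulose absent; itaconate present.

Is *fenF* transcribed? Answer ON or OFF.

OFF

Maltulose is absent, so HaxT is inactive.
Tagatose is absent, so PexX is inactive.
Itaconate is present, so ZorY is active.
Norleucine is absent, so YilE is active.
Fumarate is absent, so OrvK is inactive.
Required activator PexX is absent, so *fenF* is not transcribed.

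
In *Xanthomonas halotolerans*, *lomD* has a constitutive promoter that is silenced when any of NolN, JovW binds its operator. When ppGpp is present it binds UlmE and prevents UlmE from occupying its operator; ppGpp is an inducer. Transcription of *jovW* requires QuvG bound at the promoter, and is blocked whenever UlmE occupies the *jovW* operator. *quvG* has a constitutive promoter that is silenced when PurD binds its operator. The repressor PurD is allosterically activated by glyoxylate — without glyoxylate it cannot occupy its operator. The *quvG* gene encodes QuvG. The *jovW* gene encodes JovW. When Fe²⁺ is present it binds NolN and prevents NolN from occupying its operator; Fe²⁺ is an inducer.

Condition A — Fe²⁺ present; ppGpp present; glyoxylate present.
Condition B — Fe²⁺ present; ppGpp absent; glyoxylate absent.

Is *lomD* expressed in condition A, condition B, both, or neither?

Condition A:
Fe²⁺ is present, so NolN is inactive.
ppGpp is present, so UlmE is inactive.
Glyoxylate is present, so PurD is active.
With repressor PurD bound, *quvG* is not transcribed.
So QuvG is not produced.
Required activator QuvG is absent, so *jovW* is not transcribed.
So JovW is not produced.
With no repressor bound, *lomD* is transcribed.
→ *lomD* is ON in A.
Condition B:
Fe²⁺ is present, so NolN is inactive.
ppGpp is absent, so UlmE is active.
Glyoxylate is absent, so PurD is inactive.
With no repressor bound, *quvG* is transcribed.
So QuvG is produced and active.
With repressor UlmE bound, *jovW* is not transcribed.
So JovW is not produced.
With no repressor bound, *lomD* is transcribed.
→ *lomD* is ON in B.

both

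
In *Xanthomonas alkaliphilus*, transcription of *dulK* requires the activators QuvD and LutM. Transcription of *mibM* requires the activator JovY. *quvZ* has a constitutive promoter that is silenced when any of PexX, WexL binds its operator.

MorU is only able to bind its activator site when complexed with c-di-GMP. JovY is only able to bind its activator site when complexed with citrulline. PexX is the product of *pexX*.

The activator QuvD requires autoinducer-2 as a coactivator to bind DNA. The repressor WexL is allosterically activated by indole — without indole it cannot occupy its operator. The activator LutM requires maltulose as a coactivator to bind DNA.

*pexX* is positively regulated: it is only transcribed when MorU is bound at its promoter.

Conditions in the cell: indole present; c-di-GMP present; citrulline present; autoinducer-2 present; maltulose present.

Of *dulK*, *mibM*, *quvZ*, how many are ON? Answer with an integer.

2

Autoinducer-2 is present, so QuvD is active.
Maltulose is present, so LutM is active.
No repressor is bound and QuvD and LutM are active, so *dulK* is transcribed.
→ *dulK* is ON.
Citrulline is present, so JovY is active.
No repressor is bound and JovY is active, so *mibM* is transcribed.
→ *mibM* is ON.
c-di-GMP is present, so MorU is active.
No repressor is bound and MorU is active, so *pexX* is transcribed.
So PexX is produced and active.
Indole is present, so WexL is active.
With repressor PexX bound, *quvZ* is not transcribed.
→ *quvZ* is OFF.
2 of the 3 genes are transcribed.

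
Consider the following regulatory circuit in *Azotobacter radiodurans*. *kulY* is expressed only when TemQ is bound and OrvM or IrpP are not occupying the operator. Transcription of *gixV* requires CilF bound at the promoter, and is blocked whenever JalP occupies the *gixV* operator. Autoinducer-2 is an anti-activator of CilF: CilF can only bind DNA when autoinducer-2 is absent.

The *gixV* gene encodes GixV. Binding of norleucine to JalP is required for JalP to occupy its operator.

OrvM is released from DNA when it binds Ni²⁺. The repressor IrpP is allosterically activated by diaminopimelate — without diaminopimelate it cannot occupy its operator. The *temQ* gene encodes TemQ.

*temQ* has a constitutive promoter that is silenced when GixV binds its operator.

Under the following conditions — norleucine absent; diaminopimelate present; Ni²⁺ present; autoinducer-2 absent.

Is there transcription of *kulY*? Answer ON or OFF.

Ni²⁺ is present, so OrvM is inactive.
Norleucine is absent, so JalP is inactive.
Autoinducer-2 is absent, so CilF is active.
No repressor is bound and CilF is active, so *gixV* is transcribed.
So GixV is produced and active.
With repressor GixV bound, *temQ* is not transcribed.
So TemQ is not produced.
Diaminopimelate is present, so IrpP is active.
With repressor IrpP bound, *kulY* is not transcribed.

OFF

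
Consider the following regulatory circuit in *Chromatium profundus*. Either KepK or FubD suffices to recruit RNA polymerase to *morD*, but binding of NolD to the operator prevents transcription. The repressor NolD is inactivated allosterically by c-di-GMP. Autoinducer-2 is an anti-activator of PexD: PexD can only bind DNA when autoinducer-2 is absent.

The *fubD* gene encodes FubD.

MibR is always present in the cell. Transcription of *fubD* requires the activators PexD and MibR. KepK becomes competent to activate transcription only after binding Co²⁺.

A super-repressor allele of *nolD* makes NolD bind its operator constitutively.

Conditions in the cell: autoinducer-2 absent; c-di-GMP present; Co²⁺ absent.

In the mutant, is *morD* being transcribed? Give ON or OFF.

Co²⁺ is absent, so KepK is inactive.
NolD is constitutively active in this strain.
Autoinducer-2 is absent, so PexD is active.
MibR is produced constitutively and is active.
No repressor is bound and PexD and MibR are active, so *fubD* is transcribed.
So FubD is produced and active.
With repressor NolD bound, *morD* is not transcribed.

OFF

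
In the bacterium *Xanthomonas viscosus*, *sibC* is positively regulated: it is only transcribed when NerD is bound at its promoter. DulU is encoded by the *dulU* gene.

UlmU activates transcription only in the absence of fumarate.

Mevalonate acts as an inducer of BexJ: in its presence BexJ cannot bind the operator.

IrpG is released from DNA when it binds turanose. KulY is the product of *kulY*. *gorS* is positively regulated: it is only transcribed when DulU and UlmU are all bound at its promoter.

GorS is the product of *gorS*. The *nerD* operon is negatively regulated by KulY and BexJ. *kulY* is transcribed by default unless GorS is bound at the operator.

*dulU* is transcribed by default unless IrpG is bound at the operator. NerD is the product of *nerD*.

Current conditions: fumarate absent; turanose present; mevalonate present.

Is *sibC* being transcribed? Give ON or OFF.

ON

Turanose is present, so IrpG is inactive.
With no repressor bound, *dulU* is transcribed.
So DulU is produced and active.
Fumarate is absent, so UlmU is active.
No repressor is bound and DulU and UlmU are active, so *gorS* is transcribed.
So GorS is produced and active.
With repressor GorS bound, *kulY* is not transcribed.
So KulY is not produced.
Mevalonate is present, so BexJ is inactive.
With no repressor bound, *nerD* is transcribed.
So NerD is produced and active.
No repressor is bound and NerD is active, so *sibC* is transcribed.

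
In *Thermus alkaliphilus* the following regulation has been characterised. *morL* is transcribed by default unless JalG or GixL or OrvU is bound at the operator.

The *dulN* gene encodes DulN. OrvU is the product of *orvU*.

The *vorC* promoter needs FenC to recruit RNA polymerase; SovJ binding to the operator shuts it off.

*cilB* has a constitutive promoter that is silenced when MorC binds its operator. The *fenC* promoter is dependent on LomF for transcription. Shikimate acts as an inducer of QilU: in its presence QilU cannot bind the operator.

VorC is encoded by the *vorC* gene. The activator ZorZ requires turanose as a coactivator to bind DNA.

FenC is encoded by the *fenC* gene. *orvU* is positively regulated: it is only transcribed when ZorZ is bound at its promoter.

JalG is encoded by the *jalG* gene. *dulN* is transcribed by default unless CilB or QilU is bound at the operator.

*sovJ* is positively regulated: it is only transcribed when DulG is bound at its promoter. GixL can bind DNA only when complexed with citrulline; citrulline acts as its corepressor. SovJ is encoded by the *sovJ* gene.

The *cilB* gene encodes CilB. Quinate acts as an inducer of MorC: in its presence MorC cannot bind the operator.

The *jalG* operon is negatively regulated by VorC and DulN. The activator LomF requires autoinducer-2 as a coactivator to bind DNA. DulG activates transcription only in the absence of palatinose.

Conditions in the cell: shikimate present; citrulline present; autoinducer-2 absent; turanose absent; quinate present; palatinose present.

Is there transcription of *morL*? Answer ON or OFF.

Autoinducer-2 is absent, so LomF is inactive.
Required activator LomF is absent, so *fenC* is not transcribed.
So FenC is not produced.
Palatinose is present, so DulG is inactive.
Required activator DulG is absent, so *sovJ* is not transcribed.
So SovJ is not produced.
Required activator FenC is absent, so *vorC* is not transcribed.
So VorC is not produced.
Quinate is present, so MorC is inactive.
With no repressor bound, *cilB* is transcribed.
So CilB is produced and active.
Shikimate is present, so QilU is inactive.
With repressor CilB bound, *dulN* is not transcribed.
So DulN is not produced.
With no repressor bound, *jalG* is transcribed.
So JalG is produced and active.
Citrulline is present, so GixL is active.
Turanose is absent, so ZorZ is inactive.
Required activator ZorZ is absent, so *orvU* is not transcribed.
So OrvU is not produced.
With repressor JalG bound, *morL* is not transcribed.

OFF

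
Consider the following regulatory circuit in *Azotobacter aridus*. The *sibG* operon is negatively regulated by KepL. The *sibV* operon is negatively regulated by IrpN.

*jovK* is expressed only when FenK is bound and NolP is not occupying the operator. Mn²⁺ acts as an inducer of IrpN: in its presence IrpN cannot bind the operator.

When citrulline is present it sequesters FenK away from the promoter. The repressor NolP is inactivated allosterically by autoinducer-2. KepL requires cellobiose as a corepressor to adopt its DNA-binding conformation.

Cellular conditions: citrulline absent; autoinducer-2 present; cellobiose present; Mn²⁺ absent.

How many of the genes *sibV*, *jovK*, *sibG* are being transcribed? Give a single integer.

Mn²⁺ is absent, so IrpN is active.
With repressor IrpN bound, *sibV* is not transcribed.
→ *sibV* is OFF.
Citrulline is absent, so FenK is active.
Autoinducer-2 is present, so NolP is inactive.
No repressor is bound and FenK is active, so *jovK* is transcribed.
→ *jovK* is ON.
Cellobiose is present, so KepL is active.
With repressor KepL bound, *sibG* is not transcribed.
→ *sibG* is OFF.
1 of the 3 genes is transcribed.

1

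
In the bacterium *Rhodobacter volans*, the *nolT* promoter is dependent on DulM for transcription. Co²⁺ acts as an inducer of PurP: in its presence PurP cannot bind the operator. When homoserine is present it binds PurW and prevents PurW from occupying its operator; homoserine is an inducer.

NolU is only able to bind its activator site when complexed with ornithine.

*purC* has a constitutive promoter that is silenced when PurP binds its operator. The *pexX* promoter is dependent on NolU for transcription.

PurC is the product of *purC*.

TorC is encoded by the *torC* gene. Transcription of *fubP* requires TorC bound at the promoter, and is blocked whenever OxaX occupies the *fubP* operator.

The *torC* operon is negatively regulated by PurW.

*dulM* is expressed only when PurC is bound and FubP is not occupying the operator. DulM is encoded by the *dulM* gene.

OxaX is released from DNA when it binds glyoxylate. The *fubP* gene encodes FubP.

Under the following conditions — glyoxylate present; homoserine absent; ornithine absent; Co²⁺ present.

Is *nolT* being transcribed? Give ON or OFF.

ON

Homoserine is absent, so PurW is active.
With repressor PurW bound, *torC* is not transcribed.
So TorC is not produced.
Glyoxylate is present, so OxaX is inactive.
Required activator TorC is absent, so *fubP* is not transcribed.
So FubP is not produced.
Co²⁺ is present, so PurP is inactive.
With no repressor bound, *purC* is transcribed.
So PurC is produced and active.
No repressor is bound and PurC is active, so *dulM* is transcribed.
So DulM is produced and active.
No repressor is bound and DulM is active, so *nolT* is transcribed.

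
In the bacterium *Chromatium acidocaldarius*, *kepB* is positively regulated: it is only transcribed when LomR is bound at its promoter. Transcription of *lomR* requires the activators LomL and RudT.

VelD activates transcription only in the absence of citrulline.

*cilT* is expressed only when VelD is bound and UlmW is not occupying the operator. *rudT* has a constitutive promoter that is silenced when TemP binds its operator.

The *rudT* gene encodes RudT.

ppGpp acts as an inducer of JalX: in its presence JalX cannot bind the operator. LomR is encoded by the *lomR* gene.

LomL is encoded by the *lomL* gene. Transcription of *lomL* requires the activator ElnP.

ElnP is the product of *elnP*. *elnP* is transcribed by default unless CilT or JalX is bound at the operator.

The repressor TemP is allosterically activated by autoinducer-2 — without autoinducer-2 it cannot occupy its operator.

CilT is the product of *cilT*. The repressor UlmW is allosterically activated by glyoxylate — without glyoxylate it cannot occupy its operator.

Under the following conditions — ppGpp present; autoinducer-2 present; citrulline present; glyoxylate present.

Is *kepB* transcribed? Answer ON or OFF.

OFF

Glyoxylate is present, so UlmW is active.
Citrulline is present, so VelD is inactive.
With repressor UlmW bound, *cilT* is not transcribed.
So CilT is not produced.
ppGpp is present, so JalX is inactive.
With no repressor bound, *elnP* is transcribed.
So ElnP is produced and active.
No repressor is bound and ElnP is active, so *lomL* is transcribed.
So LomL is produced and active.
Autoinducer-2 is present, so TemP is active.
With repressor TemP bound, *rudT* is not transcribed.
So RudT is not produced.
Required activator RudT is absent, so *lomR* is not transcribed.
So LomR is not produced.
Required activator LomR is absent, so *kepB* is not transcribed.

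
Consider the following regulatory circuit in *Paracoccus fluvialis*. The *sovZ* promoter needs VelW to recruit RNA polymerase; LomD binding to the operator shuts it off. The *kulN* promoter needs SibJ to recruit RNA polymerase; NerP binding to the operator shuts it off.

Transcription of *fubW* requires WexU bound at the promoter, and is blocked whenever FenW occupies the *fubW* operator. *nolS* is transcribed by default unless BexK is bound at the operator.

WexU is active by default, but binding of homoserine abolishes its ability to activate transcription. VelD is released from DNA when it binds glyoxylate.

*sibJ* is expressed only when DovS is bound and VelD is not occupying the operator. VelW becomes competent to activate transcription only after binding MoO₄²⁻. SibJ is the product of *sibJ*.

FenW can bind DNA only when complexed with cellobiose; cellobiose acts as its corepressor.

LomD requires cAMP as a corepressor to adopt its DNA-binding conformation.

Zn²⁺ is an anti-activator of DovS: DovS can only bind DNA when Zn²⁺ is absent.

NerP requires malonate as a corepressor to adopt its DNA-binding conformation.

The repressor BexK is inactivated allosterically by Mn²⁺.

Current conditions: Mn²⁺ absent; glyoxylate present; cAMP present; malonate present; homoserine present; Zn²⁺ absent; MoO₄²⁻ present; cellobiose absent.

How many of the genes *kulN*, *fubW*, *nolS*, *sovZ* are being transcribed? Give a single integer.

0

Malonate is present, so NerP is active.
Glyoxylate is present, so VelD is inactive.
Zn²⁺ is absent, so DovS is active.
No repressor is bound and DovS is active, so *sibJ* is transcribed.
So SibJ is produced and active.
With repressor NerP bound, *kulN* is not transcribed.
→ *kulN* is OFF.
Homoserine is present, so WexU is inactive.
Cellobiose is absent, so FenW is inactive.
Required activator WexU is absent, so *fubW* is not transcribed.
→ *fubW* is OFF.
Mn²⁺ is absent, so BexK is active.
With repressor BexK bound, *nolS* is not transcribed.
→ *nolS* is OFF.
cAMP is present, so LomD is active.
MoO₄²⁻ is present, so VelW is active.
With repressor LomD bound, *sovZ* is not transcribed.
→ *sovZ* is OFF.
0 of the 4 genes are transcribed.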